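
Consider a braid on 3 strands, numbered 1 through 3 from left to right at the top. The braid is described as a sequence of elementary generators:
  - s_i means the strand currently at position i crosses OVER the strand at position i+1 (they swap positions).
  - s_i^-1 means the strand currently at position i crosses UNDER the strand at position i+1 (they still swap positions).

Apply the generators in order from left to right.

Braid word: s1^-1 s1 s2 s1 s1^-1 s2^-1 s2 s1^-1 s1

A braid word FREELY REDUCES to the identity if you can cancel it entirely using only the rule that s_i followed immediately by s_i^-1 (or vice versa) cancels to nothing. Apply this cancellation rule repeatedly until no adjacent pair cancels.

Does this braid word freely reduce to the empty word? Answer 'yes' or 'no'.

Answer: no

Derivation:
Gen 1 (s1^-1): push. Stack: [s1^-1]
Gen 2 (s1): cancels prior s1^-1. Stack: []
Gen 3 (s2): push. Stack: [s2]
Gen 4 (s1): push. Stack: [s2 s1]
Gen 5 (s1^-1): cancels prior s1. Stack: [s2]
Gen 6 (s2^-1): cancels prior s2. Stack: []
Gen 7 (s2): push. Stack: [s2]
Gen 8 (s1^-1): push. Stack: [s2 s1^-1]
Gen 9 (s1): cancels prior s1^-1. Stack: [s2]
Reduced word: s2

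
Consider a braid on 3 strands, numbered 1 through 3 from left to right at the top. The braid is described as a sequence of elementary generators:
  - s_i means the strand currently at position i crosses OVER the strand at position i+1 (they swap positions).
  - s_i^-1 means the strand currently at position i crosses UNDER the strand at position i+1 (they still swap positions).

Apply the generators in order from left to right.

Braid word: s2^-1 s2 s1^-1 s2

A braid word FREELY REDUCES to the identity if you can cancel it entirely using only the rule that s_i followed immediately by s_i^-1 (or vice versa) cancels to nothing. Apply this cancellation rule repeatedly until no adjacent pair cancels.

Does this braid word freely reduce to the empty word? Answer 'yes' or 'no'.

Answer: no

Derivation:
Gen 1 (s2^-1): push. Stack: [s2^-1]
Gen 2 (s2): cancels prior s2^-1. Stack: []
Gen 3 (s1^-1): push. Stack: [s1^-1]
Gen 4 (s2): push. Stack: [s1^-1 s2]
Reduced word: s1^-1 s2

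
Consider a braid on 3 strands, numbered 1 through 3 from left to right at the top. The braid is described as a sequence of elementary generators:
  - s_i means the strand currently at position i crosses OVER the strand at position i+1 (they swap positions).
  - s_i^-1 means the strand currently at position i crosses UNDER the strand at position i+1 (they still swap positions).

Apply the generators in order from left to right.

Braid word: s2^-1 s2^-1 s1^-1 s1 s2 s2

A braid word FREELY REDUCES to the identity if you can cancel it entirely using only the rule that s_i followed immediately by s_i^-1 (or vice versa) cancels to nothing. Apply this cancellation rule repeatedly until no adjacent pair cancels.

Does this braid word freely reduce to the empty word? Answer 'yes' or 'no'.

Answer: yes

Derivation:
Gen 1 (s2^-1): push. Stack: [s2^-1]
Gen 2 (s2^-1): push. Stack: [s2^-1 s2^-1]
Gen 3 (s1^-1): push. Stack: [s2^-1 s2^-1 s1^-1]
Gen 4 (s1): cancels prior s1^-1. Stack: [s2^-1 s2^-1]
Gen 5 (s2): cancels prior s2^-1. Stack: [s2^-1]
Gen 6 (s2): cancels prior s2^-1. Stack: []
Reduced word: (empty)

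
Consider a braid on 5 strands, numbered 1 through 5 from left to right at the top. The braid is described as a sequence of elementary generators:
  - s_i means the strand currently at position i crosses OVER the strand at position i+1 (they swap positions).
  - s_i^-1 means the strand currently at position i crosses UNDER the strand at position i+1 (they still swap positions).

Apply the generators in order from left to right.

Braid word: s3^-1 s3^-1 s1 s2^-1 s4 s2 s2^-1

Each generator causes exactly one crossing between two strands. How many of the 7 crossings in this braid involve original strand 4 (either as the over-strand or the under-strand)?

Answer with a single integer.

Answer: 3

Derivation:
Gen 1: crossing 3x4. Involves strand 4? yes. Count so far: 1
Gen 2: crossing 4x3. Involves strand 4? yes. Count so far: 2
Gen 3: crossing 1x2. Involves strand 4? no. Count so far: 2
Gen 4: crossing 1x3. Involves strand 4? no. Count so far: 2
Gen 5: crossing 4x5. Involves strand 4? yes. Count so far: 3
Gen 6: crossing 3x1. Involves strand 4? no. Count so far: 3
Gen 7: crossing 1x3. Involves strand 4? no. Count so far: 3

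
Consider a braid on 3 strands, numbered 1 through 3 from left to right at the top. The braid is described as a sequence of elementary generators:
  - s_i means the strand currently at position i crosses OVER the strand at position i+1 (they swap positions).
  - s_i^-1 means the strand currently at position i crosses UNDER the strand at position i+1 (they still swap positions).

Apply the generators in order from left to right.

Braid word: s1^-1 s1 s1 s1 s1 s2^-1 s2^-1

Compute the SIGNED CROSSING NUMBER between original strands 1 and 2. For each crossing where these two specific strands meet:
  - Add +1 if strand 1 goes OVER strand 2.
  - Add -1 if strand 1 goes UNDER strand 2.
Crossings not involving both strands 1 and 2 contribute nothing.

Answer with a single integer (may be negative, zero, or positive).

Gen 1: 1 under 2. Both 1&2? yes. Contrib: -1. Sum: -1
Gen 2: 2 over 1. Both 1&2? yes. Contrib: -1. Sum: -2
Gen 3: 1 over 2. Both 1&2? yes. Contrib: +1. Sum: -1
Gen 4: 2 over 1. Both 1&2? yes. Contrib: -1. Sum: -2
Gen 5: 1 over 2. Both 1&2? yes. Contrib: +1. Sum: -1
Gen 6: crossing 1x3. Both 1&2? no. Sum: -1
Gen 7: crossing 3x1. Both 1&2? no. Sum: -1

Answer: -1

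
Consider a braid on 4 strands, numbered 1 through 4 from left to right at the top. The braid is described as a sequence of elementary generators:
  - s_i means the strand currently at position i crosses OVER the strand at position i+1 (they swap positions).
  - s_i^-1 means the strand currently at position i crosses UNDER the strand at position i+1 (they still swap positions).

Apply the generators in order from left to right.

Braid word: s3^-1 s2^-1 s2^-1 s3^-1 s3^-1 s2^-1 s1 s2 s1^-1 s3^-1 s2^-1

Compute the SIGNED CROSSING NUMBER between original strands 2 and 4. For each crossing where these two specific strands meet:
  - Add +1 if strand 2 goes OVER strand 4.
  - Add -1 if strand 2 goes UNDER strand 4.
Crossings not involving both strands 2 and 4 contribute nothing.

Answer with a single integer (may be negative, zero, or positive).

Answer: 0

Derivation:
Gen 1: crossing 3x4. Both 2&4? no. Sum: 0
Gen 2: 2 under 4. Both 2&4? yes. Contrib: -1. Sum: -1
Gen 3: 4 under 2. Both 2&4? yes. Contrib: +1. Sum: 0
Gen 4: crossing 4x3. Both 2&4? no. Sum: 0
Gen 5: crossing 3x4. Both 2&4? no. Sum: 0
Gen 6: 2 under 4. Both 2&4? yes. Contrib: -1. Sum: -1
Gen 7: crossing 1x4. Both 2&4? no. Sum: -1
Gen 8: crossing 1x2. Both 2&4? no. Sum: -1
Gen 9: 4 under 2. Both 2&4? yes. Contrib: +1. Sum: 0
Gen 10: crossing 1x3. Both 2&4? no. Sum: 0
Gen 11: crossing 4x3. Both 2&4? no. Sum: 0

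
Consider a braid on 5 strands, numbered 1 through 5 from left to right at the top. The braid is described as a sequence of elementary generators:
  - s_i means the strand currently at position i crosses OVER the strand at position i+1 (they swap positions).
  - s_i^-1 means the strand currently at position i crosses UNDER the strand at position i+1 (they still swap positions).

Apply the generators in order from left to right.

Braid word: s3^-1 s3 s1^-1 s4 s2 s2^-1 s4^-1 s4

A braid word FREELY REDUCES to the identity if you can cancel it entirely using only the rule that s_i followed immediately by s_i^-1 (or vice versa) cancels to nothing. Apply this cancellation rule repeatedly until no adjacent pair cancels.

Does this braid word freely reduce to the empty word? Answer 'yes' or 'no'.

Gen 1 (s3^-1): push. Stack: [s3^-1]
Gen 2 (s3): cancels prior s3^-1. Stack: []
Gen 3 (s1^-1): push. Stack: [s1^-1]
Gen 4 (s4): push. Stack: [s1^-1 s4]
Gen 5 (s2): push. Stack: [s1^-1 s4 s2]
Gen 6 (s2^-1): cancels prior s2. Stack: [s1^-1 s4]
Gen 7 (s4^-1): cancels prior s4. Stack: [s1^-1]
Gen 8 (s4): push. Stack: [s1^-1 s4]
Reduced word: s1^-1 s4

Answer: no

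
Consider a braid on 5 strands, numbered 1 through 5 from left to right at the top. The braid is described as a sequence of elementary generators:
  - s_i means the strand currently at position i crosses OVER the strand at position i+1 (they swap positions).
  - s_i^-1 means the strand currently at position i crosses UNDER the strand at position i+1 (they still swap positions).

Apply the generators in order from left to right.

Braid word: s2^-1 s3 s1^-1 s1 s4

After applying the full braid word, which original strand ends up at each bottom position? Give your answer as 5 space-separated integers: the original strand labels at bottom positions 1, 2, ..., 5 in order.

Gen 1 (s2^-1): strand 2 crosses under strand 3. Perm now: [1 3 2 4 5]
Gen 2 (s3): strand 2 crosses over strand 4. Perm now: [1 3 4 2 5]
Gen 3 (s1^-1): strand 1 crosses under strand 3. Perm now: [3 1 4 2 5]
Gen 4 (s1): strand 3 crosses over strand 1. Perm now: [1 3 4 2 5]
Gen 5 (s4): strand 2 crosses over strand 5. Perm now: [1 3 4 5 2]

Answer: 1 3 4 5 2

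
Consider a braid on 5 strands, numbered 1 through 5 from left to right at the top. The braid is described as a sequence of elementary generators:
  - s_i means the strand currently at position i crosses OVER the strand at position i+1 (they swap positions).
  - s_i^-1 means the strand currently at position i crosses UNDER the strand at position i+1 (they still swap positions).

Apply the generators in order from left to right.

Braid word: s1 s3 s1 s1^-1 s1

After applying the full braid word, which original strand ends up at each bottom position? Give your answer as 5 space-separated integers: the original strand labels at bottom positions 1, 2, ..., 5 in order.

Answer: 1 2 4 3 5

Derivation:
Gen 1 (s1): strand 1 crosses over strand 2. Perm now: [2 1 3 4 5]
Gen 2 (s3): strand 3 crosses over strand 4. Perm now: [2 1 4 3 5]
Gen 3 (s1): strand 2 crosses over strand 1. Perm now: [1 2 4 3 5]
Gen 4 (s1^-1): strand 1 crosses under strand 2. Perm now: [2 1 4 3 5]
Gen 5 (s1): strand 2 crosses over strand 1. Perm now: [1 2 4 3 5]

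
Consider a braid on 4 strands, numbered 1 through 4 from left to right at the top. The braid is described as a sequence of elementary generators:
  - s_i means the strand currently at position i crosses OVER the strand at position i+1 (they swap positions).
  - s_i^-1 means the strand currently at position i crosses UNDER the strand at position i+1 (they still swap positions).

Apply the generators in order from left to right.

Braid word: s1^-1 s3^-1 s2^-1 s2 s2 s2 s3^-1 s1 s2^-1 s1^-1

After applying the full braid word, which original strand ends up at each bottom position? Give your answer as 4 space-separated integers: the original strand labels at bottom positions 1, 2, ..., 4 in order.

Answer: 3 1 2 4

Derivation:
Gen 1 (s1^-1): strand 1 crosses under strand 2. Perm now: [2 1 3 4]
Gen 2 (s3^-1): strand 3 crosses under strand 4. Perm now: [2 1 4 3]
Gen 3 (s2^-1): strand 1 crosses under strand 4. Perm now: [2 4 1 3]
Gen 4 (s2): strand 4 crosses over strand 1. Perm now: [2 1 4 3]
Gen 5 (s2): strand 1 crosses over strand 4. Perm now: [2 4 1 3]
Gen 6 (s2): strand 4 crosses over strand 1. Perm now: [2 1 4 3]
Gen 7 (s3^-1): strand 4 crosses under strand 3. Perm now: [2 1 3 4]
Gen 8 (s1): strand 2 crosses over strand 1. Perm now: [1 2 3 4]
Gen 9 (s2^-1): strand 2 crosses under strand 3. Perm now: [1 3 2 4]
Gen 10 (s1^-1): strand 1 crosses under strand 3. Perm now: [3 1 2 4]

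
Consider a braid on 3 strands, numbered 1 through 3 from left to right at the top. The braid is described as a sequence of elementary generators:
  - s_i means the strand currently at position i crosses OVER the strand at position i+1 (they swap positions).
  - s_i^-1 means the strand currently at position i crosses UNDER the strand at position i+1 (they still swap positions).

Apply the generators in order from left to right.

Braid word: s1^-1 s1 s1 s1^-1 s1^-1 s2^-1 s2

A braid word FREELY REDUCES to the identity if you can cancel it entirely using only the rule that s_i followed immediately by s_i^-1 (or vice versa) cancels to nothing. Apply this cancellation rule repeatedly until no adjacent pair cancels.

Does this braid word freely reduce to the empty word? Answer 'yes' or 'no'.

Gen 1 (s1^-1): push. Stack: [s1^-1]
Gen 2 (s1): cancels prior s1^-1. Stack: []
Gen 3 (s1): push. Stack: [s1]
Gen 4 (s1^-1): cancels prior s1. Stack: []
Gen 5 (s1^-1): push. Stack: [s1^-1]
Gen 6 (s2^-1): push. Stack: [s1^-1 s2^-1]
Gen 7 (s2): cancels prior s2^-1. Stack: [s1^-1]
Reduced word: s1^-1

Answer: no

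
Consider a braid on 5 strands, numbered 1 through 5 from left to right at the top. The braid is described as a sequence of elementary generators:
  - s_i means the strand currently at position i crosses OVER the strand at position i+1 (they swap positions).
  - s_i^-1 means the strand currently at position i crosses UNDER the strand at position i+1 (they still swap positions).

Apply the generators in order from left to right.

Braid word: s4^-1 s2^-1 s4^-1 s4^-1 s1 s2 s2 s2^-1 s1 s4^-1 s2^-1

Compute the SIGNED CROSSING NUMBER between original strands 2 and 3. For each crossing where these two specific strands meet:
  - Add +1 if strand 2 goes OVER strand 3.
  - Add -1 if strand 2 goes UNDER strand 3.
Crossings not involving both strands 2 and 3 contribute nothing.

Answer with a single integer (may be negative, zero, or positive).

Answer: -2

Derivation:
Gen 1: crossing 4x5. Both 2&3? no. Sum: 0
Gen 2: 2 under 3. Both 2&3? yes. Contrib: -1. Sum: -1
Gen 3: crossing 5x4. Both 2&3? no. Sum: -1
Gen 4: crossing 4x5. Both 2&3? no. Sum: -1
Gen 5: crossing 1x3. Both 2&3? no. Sum: -1
Gen 6: crossing 1x2. Both 2&3? no. Sum: -1
Gen 7: crossing 2x1. Both 2&3? no. Sum: -1
Gen 8: crossing 1x2. Both 2&3? no. Sum: -1
Gen 9: 3 over 2. Both 2&3? yes. Contrib: -1. Sum: -2
Gen 10: crossing 5x4. Both 2&3? no. Sum: -2
Gen 11: crossing 3x1. Both 2&3? no. Sum: -2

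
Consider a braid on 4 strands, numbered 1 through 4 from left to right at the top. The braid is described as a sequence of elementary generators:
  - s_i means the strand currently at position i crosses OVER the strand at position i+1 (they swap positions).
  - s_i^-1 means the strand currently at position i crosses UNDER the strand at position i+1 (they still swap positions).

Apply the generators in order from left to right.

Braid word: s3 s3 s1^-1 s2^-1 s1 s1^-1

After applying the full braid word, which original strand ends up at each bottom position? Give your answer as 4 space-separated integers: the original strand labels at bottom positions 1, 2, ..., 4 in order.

Answer: 2 3 1 4

Derivation:
Gen 1 (s3): strand 3 crosses over strand 4. Perm now: [1 2 4 3]
Gen 2 (s3): strand 4 crosses over strand 3. Perm now: [1 2 3 4]
Gen 3 (s1^-1): strand 1 crosses under strand 2. Perm now: [2 1 3 4]
Gen 4 (s2^-1): strand 1 crosses under strand 3. Perm now: [2 3 1 4]
Gen 5 (s1): strand 2 crosses over strand 3. Perm now: [3 2 1 4]
Gen 6 (s1^-1): strand 3 crosses under strand 2. Perm now: [2 3 1 4]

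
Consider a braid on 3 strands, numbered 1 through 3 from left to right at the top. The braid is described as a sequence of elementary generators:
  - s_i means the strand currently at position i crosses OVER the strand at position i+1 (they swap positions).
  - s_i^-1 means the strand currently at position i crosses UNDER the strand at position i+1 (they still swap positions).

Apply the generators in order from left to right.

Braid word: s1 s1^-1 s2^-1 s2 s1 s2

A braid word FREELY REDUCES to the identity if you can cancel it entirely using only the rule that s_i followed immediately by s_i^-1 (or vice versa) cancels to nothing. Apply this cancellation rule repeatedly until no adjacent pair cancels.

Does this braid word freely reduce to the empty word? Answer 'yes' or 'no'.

Answer: no

Derivation:
Gen 1 (s1): push. Stack: [s1]
Gen 2 (s1^-1): cancels prior s1. Stack: []
Gen 3 (s2^-1): push. Stack: [s2^-1]
Gen 4 (s2): cancels prior s2^-1. Stack: []
Gen 5 (s1): push. Stack: [s1]
Gen 6 (s2): push. Stack: [s1 s2]
Reduced word: s1 s2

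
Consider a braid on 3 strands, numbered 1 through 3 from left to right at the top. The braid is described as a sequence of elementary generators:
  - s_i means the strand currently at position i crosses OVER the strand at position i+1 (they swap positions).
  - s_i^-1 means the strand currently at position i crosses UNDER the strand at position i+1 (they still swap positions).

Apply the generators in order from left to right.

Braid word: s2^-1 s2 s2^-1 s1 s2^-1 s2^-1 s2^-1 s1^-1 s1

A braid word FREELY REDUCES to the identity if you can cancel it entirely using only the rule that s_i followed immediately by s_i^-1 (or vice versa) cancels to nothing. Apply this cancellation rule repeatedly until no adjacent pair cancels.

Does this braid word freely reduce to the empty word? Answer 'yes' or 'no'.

Gen 1 (s2^-1): push. Stack: [s2^-1]
Gen 2 (s2): cancels prior s2^-1. Stack: []
Gen 3 (s2^-1): push. Stack: [s2^-1]
Gen 4 (s1): push. Stack: [s2^-1 s1]
Gen 5 (s2^-1): push. Stack: [s2^-1 s1 s2^-1]
Gen 6 (s2^-1): push. Stack: [s2^-1 s1 s2^-1 s2^-1]
Gen 7 (s2^-1): push. Stack: [s2^-1 s1 s2^-1 s2^-1 s2^-1]
Gen 8 (s1^-1): push. Stack: [s2^-1 s1 s2^-1 s2^-1 s2^-1 s1^-1]
Gen 9 (s1): cancels prior s1^-1. Stack: [s2^-1 s1 s2^-1 s2^-1 s2^-1]
Reduced word: s2^-1 s1 s2^-1 s2^-1 s2^-1

Answer: no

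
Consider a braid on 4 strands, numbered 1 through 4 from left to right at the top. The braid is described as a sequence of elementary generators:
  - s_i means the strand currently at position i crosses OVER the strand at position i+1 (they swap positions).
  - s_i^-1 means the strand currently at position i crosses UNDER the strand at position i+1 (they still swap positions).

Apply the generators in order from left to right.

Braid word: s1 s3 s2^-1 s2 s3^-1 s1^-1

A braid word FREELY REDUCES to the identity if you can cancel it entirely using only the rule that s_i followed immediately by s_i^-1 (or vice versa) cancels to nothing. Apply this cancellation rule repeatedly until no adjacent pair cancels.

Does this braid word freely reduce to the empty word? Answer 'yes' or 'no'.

Gen 1 (s1): push. Stack: [s1]
Gen 2 (s3): push. Stack: [s1 s3]
Gen 3 (s2^-1): push. Stack: [s1 s3 s2^-1]
Gen 4 (s2): cancels prior s2^-1. Stack: [s1 s3]
Gen 5 (s3^-1): cancels prior s3. Stack: [s1]
Gen 6 (s1^-1): cancels prior s1. Stack: []
Reduced word: (empty)

Answer: yes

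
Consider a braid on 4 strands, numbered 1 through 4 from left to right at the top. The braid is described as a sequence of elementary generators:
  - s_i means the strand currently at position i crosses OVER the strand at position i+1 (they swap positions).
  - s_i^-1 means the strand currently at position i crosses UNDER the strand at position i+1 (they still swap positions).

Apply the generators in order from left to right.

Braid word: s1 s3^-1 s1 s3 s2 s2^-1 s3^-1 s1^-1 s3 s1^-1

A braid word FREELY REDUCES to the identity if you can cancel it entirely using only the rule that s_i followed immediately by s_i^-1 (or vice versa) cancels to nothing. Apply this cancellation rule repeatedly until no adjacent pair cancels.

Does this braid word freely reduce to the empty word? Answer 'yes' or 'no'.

Answer: yes

Derivation:
Gen 1 (s1): push. Stack: [s1]
Gen 2 (s3^-1): push. Stack: [s1 s3^-1]
Gen 3 (s1): push. Stack: [s1 s3^-1 s1]
Gen 4 (s3): push. Stack: [s1 s3^-1 s1 s3]
Gen 5 (s2): push. Stack: [s1 s3^-1 s1 s3 s2]
Gen 6 (s2^-1): cancels prior s2. Stack: [s1 s3^-1 s1 s3]
Gen 7 (s3^-1): cancels prior s3. Stack: [s1 s3^-1 s1]
Gen 8 (s1^-1): cancels prior s1. Stack: [s1 s3^-1]
Gen 9 (s3): cancels prior s3^-1. Stack: [s1]
Gen 10 (s1^-1): cancels prior s1. Stack: []
Reduced word: (empty)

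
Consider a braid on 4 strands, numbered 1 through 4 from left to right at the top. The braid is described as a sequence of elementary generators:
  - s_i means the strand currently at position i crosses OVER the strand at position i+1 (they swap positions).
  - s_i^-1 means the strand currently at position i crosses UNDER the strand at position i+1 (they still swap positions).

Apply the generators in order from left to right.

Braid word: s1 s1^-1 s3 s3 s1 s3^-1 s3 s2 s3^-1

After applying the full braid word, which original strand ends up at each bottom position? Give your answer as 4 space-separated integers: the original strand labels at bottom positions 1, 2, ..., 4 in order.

Gen 1 (s1): strand 1 crosses over strand 2. Perm now: [2 1 3 4]
Gen 2 (s1^-1): strand 2 crosses under strand 1. Perm now: [1 2 3 4]
Gen 3 (s3): strand 3 crosses over strand 4. Perm now: [1 2 4 3]
Gen 4 (s3): strand 4 crosses over strand 3. Perm now: [1 2 3 4]
Gen 5 (s1): strand 1 crosses over strand 2. Perm now: [2 1 3 4]
Gen 6 (s3^-1): strand 3 crosses under strand 4. Perm now: [2 1 4 3]
Gen 7 (s3): strand 4 crosses over strand 3. Perm now: [2 1 3 4]
Gen 8 (s2): strand 1 crosses over strand 3. Perm now: [2 3 1 4]
Gen 9 (s3^-1): strand 1 crosses under strand 4. Perm now: [2 3 4 1]

Answer: 2 3 4 1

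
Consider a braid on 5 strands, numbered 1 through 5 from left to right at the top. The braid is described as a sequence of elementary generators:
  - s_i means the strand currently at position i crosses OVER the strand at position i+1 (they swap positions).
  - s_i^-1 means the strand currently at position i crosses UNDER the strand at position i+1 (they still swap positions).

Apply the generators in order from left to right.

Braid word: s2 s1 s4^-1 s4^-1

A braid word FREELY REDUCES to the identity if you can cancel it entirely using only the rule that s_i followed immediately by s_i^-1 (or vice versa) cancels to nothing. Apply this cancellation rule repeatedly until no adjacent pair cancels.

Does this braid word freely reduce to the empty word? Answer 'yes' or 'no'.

Gen 1 (s2): push. Stack: [s2]
Gen 2 (s1): push. Stack: [s2 s1]
Gen 3 (s4^-1): push. Stack: [s2 s1 s4^-1]
Gen 4 (s4^-1): push. Stack: [s2 s1 s4^-1 s4^-1]
Reduced word: s2 s1 s4^-1 s4^-1

Answer: no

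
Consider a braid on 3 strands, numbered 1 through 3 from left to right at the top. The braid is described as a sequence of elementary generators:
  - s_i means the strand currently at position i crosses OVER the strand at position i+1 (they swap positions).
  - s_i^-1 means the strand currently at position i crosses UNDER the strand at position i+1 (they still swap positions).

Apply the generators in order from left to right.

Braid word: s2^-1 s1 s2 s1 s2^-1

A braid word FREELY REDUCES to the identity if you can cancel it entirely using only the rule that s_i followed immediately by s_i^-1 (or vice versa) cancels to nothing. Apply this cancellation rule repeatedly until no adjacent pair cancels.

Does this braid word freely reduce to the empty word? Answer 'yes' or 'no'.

Gen 1 (s2^-1): push. Stack: [s2^-1]
Gen 2 (s1): push. Stack: [s2^-1 s1]
Gen 3 (s2): push. Stack: [s2^-1 s1 s2]
Gen 4 (s1): push. Stack: [s2^-1 s1 s2 s1]
Gen 5 (s2^-1): push. Stack: [s2^-1 s1 s2 s1 s2^-1]
Reduced word: s2^-1 s1 s2 s1 s2^-1

Answer: no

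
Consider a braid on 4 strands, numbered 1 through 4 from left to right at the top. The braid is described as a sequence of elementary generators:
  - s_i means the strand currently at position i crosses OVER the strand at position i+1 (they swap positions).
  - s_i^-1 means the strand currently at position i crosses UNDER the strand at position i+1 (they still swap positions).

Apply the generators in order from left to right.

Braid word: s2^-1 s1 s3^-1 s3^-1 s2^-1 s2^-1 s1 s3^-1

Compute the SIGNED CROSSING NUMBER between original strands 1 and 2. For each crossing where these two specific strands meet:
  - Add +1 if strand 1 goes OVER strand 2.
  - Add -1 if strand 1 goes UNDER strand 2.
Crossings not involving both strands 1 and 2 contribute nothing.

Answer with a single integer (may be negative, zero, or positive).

Answer: 0

Derivation:
Gen 1: crossing 2x3. Both 1&2? no. Sum: 0
Gen 2: crossing 1x3. Both 1&2? no. Sum: 0
Gen 3: crossing 2x4. Both 1&2? no. Sum: 0
Gen 4: crossing 4x2. Both 1&2? no. Sum: 0
Gen 5: 1 under 2. Both 1&2? yes. Contrib: -1. Sum: -1
Gen 6: 2 under 1. Both 1&2? yes. Contrib: +1. Sum: 0
Gen 7: crossing 3x1. Both 1&2? no. Sum: 0
Gen 8: crossing 2x4. Both 1&2? no. Sum: 0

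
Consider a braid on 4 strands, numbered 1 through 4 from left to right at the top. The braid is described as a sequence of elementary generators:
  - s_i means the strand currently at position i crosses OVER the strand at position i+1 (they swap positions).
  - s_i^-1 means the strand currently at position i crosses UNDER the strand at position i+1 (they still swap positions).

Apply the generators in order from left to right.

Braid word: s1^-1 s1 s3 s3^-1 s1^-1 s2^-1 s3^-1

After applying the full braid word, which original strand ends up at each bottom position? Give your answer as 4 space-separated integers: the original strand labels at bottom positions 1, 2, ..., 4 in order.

Answer: 2 3 4 1

Derivation:
Gen 1 (s1^-1): strand 1 crosses under strand 2. Perm now: [2 1 3 4]
Gen 2 (s1): strand 2 crosses over strand 1. Perm now: [1 2 3 4]
Gen 3 (s3): strand 3 crosses over strand 4. Perm now: [1 2 4 3]
Gen 4 (s3^-1): strand 4 crosses under strand 3. Perm now: [1 2 3 4]
Gen 5 (s1^-1): strand 1 crosses under strand 2. Perm now: [2 1 3 4]
Gen 6 (s2^-1): strand 1 crosses under strand 3. Perm now: [2 3 1 4]
Gen 7 (s3^-1): strand 1 crosses under strand 4. Perm now: [2 3 4 1]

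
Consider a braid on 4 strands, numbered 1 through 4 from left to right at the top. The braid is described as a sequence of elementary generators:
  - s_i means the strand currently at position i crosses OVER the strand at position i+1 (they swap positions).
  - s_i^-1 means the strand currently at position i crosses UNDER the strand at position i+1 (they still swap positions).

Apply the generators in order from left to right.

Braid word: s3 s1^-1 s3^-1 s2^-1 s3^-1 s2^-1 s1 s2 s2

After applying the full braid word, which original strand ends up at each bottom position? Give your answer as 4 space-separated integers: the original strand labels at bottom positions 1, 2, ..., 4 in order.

Gen 1 (s3): strand 3 crosses over strand 4. Perm now: [1 2 4 3]
Gen 2 (s1^-1): strand 1 crosses under strand 2. Perm now: [2 1 4 3]
Gen 3 (s3^-1): strand 4 crosses under strand 3. Perm now: [2 1 3 4]
Gen 4 (s2^-1): strand 1 crosses under strand 3. Perm now: [2 3 1 4]
Gen 5 (s3^-1): strand 1 crosses under strand 4. Perm now: [2 3 4 1]
Gen 6 (s2^-1): strand 3 crosses under strand 4. Perm now: [2 4 3 1]
Gen 7 (s1): strand 2 crosses over strand 4. Perm now: [4 2 3 1]
Gen 8 (s2): strand 2 crosses over strand 3. Perm now: [4 3 2 1]
Gen 9 (s2): strand 3 crosses over strand 2. Perm now: [4 2 3 1]

Answer: 4 2 3 1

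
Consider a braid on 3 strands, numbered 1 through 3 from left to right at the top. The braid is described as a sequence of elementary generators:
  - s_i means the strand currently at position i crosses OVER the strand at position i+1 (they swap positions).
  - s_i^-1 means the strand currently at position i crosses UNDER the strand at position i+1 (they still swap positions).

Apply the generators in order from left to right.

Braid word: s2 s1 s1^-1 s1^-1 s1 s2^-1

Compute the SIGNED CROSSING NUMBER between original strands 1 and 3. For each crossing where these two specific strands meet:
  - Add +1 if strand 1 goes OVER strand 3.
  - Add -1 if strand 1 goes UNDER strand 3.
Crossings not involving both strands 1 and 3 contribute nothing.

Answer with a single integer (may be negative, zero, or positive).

Answer: 0

Derivation:
Gen 1: crossing 2x3. Both 1&3? no. Sum: 0
Gen 2: 1 over 3. Both 1&3? yes. Contrib: +1. Sum: 1
Gen 3: 3 under 1. Both 1&3? yes. Contrib: +1. Sum: 2
Gen 4: 1 under 3. Both 1&3? yes. Contrib: -1. Sum: 1
Gen 5: 3 over 1. Both 1&3? yes. Contrib: -1. Sum: 0
Gen 6: crossing 3x2. Both 1&3? no. Sum: 0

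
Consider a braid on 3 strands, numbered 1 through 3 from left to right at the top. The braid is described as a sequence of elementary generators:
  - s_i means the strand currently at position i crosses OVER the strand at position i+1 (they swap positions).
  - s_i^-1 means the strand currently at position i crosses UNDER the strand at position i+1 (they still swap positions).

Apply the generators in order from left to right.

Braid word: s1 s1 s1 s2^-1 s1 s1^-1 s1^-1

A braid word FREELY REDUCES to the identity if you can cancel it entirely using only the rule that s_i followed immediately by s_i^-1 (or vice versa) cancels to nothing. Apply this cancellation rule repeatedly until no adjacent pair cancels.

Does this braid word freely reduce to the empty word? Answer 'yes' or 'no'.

Answer: no

Derivation:
Gen 1 (s1): push. Stack: [s1]
Gen 2 (s1): push. Stack: [s1 s1]
Gen 3 (s1): push. Stack: [s1 s1 s1]
Gen 4 (s2^-1): push. Stack: [s1 s1 s1 s2^-1]
Gen 5 (s1): push. Stack: [s1 s1 s1 s2^-1 s1]
Gen 6 (s1^-1): cancels prior s1. Stack: [s1 s1 s1 s2^-1]
Gen 7 (s1^-1): push. Stack: [s1 s1 s1 s2^-1 s1^-1]
Reduced word: s1 s1 s1 s2^-1 s1^-1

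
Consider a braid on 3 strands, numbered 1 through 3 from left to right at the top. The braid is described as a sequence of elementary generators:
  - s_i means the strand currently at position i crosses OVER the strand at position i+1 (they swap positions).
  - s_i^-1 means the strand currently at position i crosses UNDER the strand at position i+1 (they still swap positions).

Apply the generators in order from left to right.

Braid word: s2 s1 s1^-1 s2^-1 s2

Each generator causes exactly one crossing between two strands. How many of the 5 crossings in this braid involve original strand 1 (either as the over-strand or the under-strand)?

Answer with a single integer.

Gen 1: crossing 2x3. Involves strand 1? no. Count so far: 0
Gen 2: crossing 1x3. Involves strand 1? yes. Count so far: 1
Gen 3: crossing 3x1. Involves strand 1? yes. Count so far: 2
Gen 4: crossing 3x2. Involves strand 1? no. Count so far: 2
Gen 5: crossing 2x3. Involves strand 1? no. Count so far: 2

Answer: 2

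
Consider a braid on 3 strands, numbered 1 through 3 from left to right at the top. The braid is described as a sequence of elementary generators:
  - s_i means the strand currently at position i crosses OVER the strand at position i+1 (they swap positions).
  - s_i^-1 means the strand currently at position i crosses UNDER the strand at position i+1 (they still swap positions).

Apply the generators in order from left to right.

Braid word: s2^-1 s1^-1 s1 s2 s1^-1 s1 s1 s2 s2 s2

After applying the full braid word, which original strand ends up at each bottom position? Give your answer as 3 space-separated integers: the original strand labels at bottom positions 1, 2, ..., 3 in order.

Gen 1 (s2^-1): strand 2 crosses under strand 3. Perm now: [1 3 2]
Gen 2 (s1^-1): strand 1 crosses under strand 3. Perm now: [3 1 2]
Gen 3 (s1): strand 3 crosses over strand 1. Perm now: [1 3 2]
Gen 4 (s2): strand 3 crosses over strand 2. Perm now: [1 2 3]
Gen 5 (s1^-1): strand 1 crosses under strand 2. Perm now: [2 1 3]
Gen 6 (s1): strand 2 crosses over strand 1. Perm now: [1 2 3]
Gen 7 (s1): strand 1 crosses over strand 2. Perm now: [2 1 3]
Gen 8 (s2): strand 1 crosses over strand 3. Perm now: [2 3 1]
Gen 9 (s2): strand 3 crosses over strand 1. Perm now: [2 1 3]
Gen 10 (s2): strand 1 crosses over strand 3. Perm now: [2 3 1]

Answer: 2 3 1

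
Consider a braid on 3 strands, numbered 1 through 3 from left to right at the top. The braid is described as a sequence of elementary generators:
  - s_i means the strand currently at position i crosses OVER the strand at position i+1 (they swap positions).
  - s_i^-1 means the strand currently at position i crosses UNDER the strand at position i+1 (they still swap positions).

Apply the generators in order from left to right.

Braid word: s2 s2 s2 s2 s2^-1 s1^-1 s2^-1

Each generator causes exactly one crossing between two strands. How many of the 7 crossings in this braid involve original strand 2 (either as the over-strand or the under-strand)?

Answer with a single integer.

Gen 1: crossing 2x3. Involves strand 2? yes. Count so far: 1
Gen 2: crossing 3x2. Involves strand 2? yes. Count so far: 2
Gen 3: crossing 2x3. Involves strand 2? yes. Count so far: 3
Gen 4: crossing 3x2. Involves strand 2? yes. Count so far: 4
Gen 5: crossing 2x3. Involves strand 2? yes. Count so far: 5
Gen 6: crossing 1x3. Involves strand 2? no. Count so far: 5
Gen 7: crossing 1x2. Involves strand 2? yes. Count so far: 6

Answer: 6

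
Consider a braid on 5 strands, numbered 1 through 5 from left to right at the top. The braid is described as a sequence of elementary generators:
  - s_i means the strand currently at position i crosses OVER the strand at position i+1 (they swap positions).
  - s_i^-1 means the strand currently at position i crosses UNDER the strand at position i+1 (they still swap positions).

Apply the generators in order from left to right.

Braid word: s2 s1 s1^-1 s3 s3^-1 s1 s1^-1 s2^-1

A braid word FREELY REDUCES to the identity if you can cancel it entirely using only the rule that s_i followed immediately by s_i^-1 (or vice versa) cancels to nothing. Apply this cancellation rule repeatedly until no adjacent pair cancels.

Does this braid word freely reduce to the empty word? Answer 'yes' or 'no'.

Answer: yes

Derivation:
Gen 1 (s2): push. Stack: [s2]
Gen 2 (s1): push. Stack: [s2 s1]
Gen 3 (s1^-1): cancels prior s1. Stack: [s2]
Gen 4 (s3): push. Stack: [s2 s3]
Gen 5 (s3^-1): cancels prior s3. Stack: [s2]
Gen 6 (s1): push. Stack: [s2 s1]
Gen 7 (s1^-1): cancels prior s1. Stack: [s2]
Gen 8 (s2^-1): cancels prior s2. Stack: []
Reduced word: (empty)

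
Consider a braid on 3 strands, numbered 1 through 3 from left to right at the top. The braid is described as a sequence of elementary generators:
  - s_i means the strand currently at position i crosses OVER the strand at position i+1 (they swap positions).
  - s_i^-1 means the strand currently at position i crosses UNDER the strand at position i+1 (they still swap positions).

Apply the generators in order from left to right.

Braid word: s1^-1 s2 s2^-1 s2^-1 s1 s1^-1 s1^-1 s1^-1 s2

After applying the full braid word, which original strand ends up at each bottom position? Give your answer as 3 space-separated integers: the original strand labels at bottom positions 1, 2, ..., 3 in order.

Gen 1 (s1^-1): strand 1 crosses under strand 2. Perm now: [2 1 3]
Gen 2 (s2): strand 1 crosses over strand 3. Perm now: [2 3 1]
Gen 3 (s2^-1): strand 3 crosses under strand 1. Perm now: [2 1 3]
Gen 4 (s2^-1): strand 1 crosses under strand 3. Perm now: [2 3 1]
Gen 5 (s1): strand 2 crosses over strand 3. Perm now: [3 2 1]
Gen 6 (s1^-1): strand 3 crosses under strand 2. Perm now: [2 3 1]
Gen 7 (s1^-1): strand 2 crosses under strand 3. Perm now: [3 2 1]
Gen 8 (s1^-1): strand 3 crosses under strand 2. Perm now: [2 3 1]
Gen 9 (s2): strand 3 crosses over strand 1. Perm now: [2 1 3]

Answer: 2 1 3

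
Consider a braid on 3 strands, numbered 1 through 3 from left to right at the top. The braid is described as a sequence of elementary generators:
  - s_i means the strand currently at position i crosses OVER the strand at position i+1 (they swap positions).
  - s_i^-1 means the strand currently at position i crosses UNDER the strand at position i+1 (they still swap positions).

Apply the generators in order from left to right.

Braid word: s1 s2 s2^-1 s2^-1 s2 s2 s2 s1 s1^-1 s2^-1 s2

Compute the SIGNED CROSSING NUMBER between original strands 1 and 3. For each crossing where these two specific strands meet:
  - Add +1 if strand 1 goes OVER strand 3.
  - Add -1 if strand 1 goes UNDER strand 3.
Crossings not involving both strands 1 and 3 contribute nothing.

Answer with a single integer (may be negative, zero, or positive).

Answer: -2

Derivation:
Gen 1: crossing 1x2. Both 1&3? no. Sum: 0
Gen 2: 1 over 3. Both 1&3? yes. Contrib: +1. Sum: 1
Gen 3: 3 under 1. Both 1&3? yes. Contrib: +1. Sum: 2
Gen 4: 1 under 3. Both 1&3? yes. Contrib: -1. Sum: 1
Gen 5: 3 over 1. Both 1&3? yes. Contrib: -1. Sum: 0
Gen 6: 1 over 3. Both 1&3? yes. Contrib: +1. Sum: 1
Gen 7: 3 over 1. Both 1&3? yes. Contrib: -1. Sum: 0
Gen 8: crossing 2x1. Both 1&3? no. Sum: 0
Gen 9: crossing 1x2. Both 1&3? no. Sum: 0
Gen 10: 1 under 3. Both 1&3? yes. Contrib: -1. Sum: -1
Gen 11: 3 over 1. Both 1&3? yes. Contrib: -1. Sum: -2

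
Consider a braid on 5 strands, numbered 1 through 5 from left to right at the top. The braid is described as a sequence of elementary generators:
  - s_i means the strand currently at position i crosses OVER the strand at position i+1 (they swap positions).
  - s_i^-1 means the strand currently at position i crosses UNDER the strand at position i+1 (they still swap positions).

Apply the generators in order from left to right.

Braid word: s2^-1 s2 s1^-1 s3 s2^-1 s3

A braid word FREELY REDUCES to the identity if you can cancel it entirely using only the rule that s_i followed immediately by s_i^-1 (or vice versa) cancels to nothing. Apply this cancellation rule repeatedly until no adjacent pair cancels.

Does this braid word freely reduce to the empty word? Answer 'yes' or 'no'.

Answer: no

Derivation:
Gen 1 (s2^-1): push. Stack: [s2^-1]
Gen 2 (s2): cancels prior s2^-1. Stack: []
Gen 3 (s1^-1): push. Stack: [s1^-1]
Gen 4 (s3): push. Stack: [s1^-1 s3]
Gen 5 (s2^-1): push. Stack: [s1^-1 s3 s2^-1]
Gen 6 (s3): push. Stack: [s1^-1 s3 s2^-1 s3]
Reduced word: s1^-1 s3 s2^-1 s3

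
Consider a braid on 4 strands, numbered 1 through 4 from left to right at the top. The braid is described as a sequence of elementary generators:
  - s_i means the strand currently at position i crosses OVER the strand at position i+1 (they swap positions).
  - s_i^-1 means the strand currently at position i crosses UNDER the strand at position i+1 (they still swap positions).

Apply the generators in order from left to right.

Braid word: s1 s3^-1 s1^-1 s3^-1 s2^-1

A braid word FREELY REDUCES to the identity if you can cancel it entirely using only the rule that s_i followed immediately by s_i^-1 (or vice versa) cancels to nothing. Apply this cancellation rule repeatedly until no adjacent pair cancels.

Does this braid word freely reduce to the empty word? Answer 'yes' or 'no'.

Gen 1 (s1): push. Stack: [s1]
Gen 2 (s3^-1): push. Stack: [s1 s3^-1]
Gen 3 (s1^-1): push. Stack: [s1 s3^-1 s1^-1]
Gen 4 (s3^-1): push. Stack: [s1 s3^-1 s1^-1 s3^-1]
Gen 5 (s2^-1): push. Stack: [s1 s3^-1 s1^-1 s3^-1 s2^-1]
Reduced word: s1 s3^-1 s1^-1 s3^-1 s2^-1

Answer: no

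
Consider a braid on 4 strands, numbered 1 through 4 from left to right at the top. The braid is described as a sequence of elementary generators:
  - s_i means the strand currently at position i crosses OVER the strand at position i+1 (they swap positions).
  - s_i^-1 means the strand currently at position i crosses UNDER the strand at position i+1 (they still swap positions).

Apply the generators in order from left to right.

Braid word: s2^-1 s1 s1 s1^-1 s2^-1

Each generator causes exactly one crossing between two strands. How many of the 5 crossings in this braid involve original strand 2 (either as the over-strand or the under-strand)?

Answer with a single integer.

Answer: 2

Derivation:
Gen 1: crossing 2x3. Involves strand 2? yes. Count so far: 1
Gen 2: crossing 1x3. Involves strand 2? no. Count so far: 1
Gen 3: crossing 3x1. Involves strand 2? no. Count so far: 1
Gen 4: crossing 1x3. Involves strand 2? no. Count so far: 1
Gen 5: crossing 1x2. Involves strand 2? yes. Count so far: 2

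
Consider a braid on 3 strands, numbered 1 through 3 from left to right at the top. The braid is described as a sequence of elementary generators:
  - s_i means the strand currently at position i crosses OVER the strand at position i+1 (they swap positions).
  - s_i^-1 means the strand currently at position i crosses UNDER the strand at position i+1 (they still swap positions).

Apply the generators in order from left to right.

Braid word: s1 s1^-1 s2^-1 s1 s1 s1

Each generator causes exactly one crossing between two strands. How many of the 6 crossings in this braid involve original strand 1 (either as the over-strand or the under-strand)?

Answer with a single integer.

Gen 1: crossing 1x2. Involves strand 1? yes. Count so far: 1
Gen 2: crossing 2x1. Involves strand 1? yes. Count so far: 2
Gen 3: crossing 2x3. Involves strand 1? no. Count so far: 2
Gen 4: crossing 1x3. Involves strand 1? yes. Count so far: 3
Gen 5: crossing 3x1. Involves strand 1? yes. Count so far: 4
Gen 6: crossing 1x3. Involves strand 1? yes. Count so far: 5

Answer: 5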